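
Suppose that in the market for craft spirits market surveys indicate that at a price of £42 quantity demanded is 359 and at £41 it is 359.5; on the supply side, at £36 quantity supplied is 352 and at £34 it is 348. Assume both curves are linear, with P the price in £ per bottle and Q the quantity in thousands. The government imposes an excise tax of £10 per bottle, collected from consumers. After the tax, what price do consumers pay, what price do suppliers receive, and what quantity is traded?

Demand slope: (359.5 − 359)/(41 − 42) = -0.5, so Qd = 380 − 0.5P.
Supply slope: (348 − 352)/(34 − 36) = 2, so Qs = 2P + 280.
Without the tax, 380 − 0.5P = 2P + 280 gives 2.5P = 100, so P* = £40 and Q* = 360.
With the tax collected from consumers, demand (in seller-price terms) shifts: Qd = 380 − 0.5(P + 10).
Solving gives Q = 356 with consumers paying £48 and suppliers receiving £38 (the £10 wedge).
The less price-elastic side of the market bears the larger share of a per-unit tax.

Consumers pay £48; suppliers receive £38; quantity = 356.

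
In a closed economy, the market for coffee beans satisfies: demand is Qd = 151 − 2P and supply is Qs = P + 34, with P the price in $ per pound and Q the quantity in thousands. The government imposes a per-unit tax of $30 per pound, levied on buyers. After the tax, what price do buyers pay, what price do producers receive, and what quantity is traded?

Buyers pay $49; producers receive $19; quantity = 53.

Without the tax, 151 − 2P = P + 34 gives 3P = 117, so P* = $39 and Q* = 73.
With the tax collected from buyers, demand (in seller-price terms) shifts: Qd = 151 − 2(P + 30).
Solving gives Q = 53 with buyers paying $49 and producers receiving $19 (the $30 wedge).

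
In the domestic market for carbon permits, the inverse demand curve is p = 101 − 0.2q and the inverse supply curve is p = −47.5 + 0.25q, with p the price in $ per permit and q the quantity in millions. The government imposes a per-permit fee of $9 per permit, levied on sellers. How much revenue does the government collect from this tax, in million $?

Rewrite in direct form: qd = 505 − 5p and qs = 4p + 190.
Before the tax: set 505 − 5p = 4p + 190 → p* = $35, q* = 330.
With the tax collected from sellers, supply shifts: qs = 4(p − 9) + 190.
New equilibrium: buyers pay $39, sellers receive $30, q = 310. (Wedge: pb − ps = 9.)
Revenue = t · Q = 9 · 310 = $2790.

Tax revenue = $2790 million.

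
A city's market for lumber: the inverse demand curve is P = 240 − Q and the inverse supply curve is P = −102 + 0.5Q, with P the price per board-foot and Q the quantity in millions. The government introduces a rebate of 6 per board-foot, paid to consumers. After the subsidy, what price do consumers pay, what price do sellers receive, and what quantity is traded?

Inverting to Q(P) form: Qd = 240 − P; Qs = 2P + 204.
Before the subsidy: set 240 − P = 2P + 204 → P* = 12, Q* = 228.
With a per-unit subsidy paid to consumers, each effectively pays P − 6, so demand becomes Qd = 240 − (P − 6).
Solving gives Q = 232 with consumers paying 8 and sellers receiving 14 (the 6 wedge).

Consumers pay 8; sellers receive 14; quantity = 232.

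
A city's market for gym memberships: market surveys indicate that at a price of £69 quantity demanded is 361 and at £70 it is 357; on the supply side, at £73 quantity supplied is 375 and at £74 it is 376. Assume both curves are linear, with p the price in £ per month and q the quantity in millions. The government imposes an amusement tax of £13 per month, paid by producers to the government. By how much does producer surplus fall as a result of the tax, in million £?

Demand slope: (357 − 361)/(70 − 69) = -4, so qd = 637 − 4p.
Supply slope: (376 − 375)/(74 − 73) = 1, so qs = p + 302.
Without the tax, 637 − 4p = p + 302 gives 5p = 335, so p* = £67 and q* = 369.
With the tax collected from producers, supply shifts: qs = (p − 13) + 302.
New equilibrium: consumers pay £69.6, producers receive £56.6, q = 358.6. (Wedge: pb − ps = 13.)
ΔPS is the trapezoid between Q = 358.6 and Q = 369 of height £10.4: ½ · (369 + 358.6) · 10.4 = £3783.52.

Producer surplus falls by £3783.52 million.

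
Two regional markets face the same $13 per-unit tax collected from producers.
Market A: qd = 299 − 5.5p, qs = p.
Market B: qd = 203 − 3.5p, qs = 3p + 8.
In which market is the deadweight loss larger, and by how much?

Market A: pre-tax p* = $46, q* = 46; post-tax q = 35; deadweight loss = $71.5.
Market B: pre-tax p* = $30, q* = 98; post-tax q = 77; deadweight loss = $136.5.
Difference: $71.5 vs $136.5 → market B is larger by $65.

Market B, by $65.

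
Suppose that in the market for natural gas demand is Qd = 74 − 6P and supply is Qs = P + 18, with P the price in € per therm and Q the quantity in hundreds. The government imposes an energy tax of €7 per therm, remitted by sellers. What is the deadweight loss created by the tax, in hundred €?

Without the tax, 74 − 6P = P + 18 gives 7P = 56, so P* = €8 and Q* = 26.
With the tax collected from sellers, supply shifts: Qs = (P − 7) + 18.
New equilibrium: consumers pay €9, sellers receive €2, Q = 20. (Wedge: Pb − Ps = 7.)
Quantity falls by |ΔQ| = |26 − 20| = 6.
DWL = ½ · t · |ΔQ| = ½ · 7 · 6 = €21.

Deadweight loss = €21 hundred.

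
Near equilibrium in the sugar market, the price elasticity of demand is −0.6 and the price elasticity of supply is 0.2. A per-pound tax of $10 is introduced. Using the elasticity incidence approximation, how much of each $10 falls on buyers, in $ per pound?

Buyers bear ≈ $2.5 per pound.

Incidence ratio: buyers' share ≈ εs / (εs + |εd|) = 0.2 / (0.2 + 0.6) = 0.25.
So buyers bear ≈ 0.25 × $10 = $2.5; sellers bear $7.5.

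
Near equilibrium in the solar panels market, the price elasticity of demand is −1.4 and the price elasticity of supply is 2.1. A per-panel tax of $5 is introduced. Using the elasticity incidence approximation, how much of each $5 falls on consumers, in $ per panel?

Consumers bear ≈ $3 per panel.

Incidence ratio: consumers' share ≈ εs / (εs + |εd|) = 2.1 / (2.1 + 1.4) = 0.6.
So consumers bear ≈ 0.6 × $5 = $3; sellers bear $2.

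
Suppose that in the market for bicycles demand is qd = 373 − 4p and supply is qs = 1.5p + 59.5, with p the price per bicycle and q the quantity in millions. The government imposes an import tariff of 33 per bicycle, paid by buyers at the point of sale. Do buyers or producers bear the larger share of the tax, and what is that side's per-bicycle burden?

Producers bear the larger share: 24 per bicycle.

Before the tax: set 373 − 4p = 1.5p + 59.5 → p* = 57, q* = 145.
With the tax collected from buyers, demand (in seller-price terms) shifts: qd = 373 − 4(p + 33).
New equilibrium: buyers pay 66, producers receive 33, q = 109. (Wedge: pb − ps = 33.)
Per-bicycle burden: buyers 9, producers 24.
Producers take the larger share because supply is less price-elastic here (demand slope 4 vs supply slope 1.5).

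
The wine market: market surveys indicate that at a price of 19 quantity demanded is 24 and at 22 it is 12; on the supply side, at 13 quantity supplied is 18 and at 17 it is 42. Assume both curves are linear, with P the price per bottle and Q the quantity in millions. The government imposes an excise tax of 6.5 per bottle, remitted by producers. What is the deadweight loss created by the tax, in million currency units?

Deadweight loss = 50.7 million.

Demand slope: (12 − 24)/(22 − 19) = -4, so Qd = 100 − 4P.
Supply slope: (42 − 18)/(17 − 13) = 6, so Qs = 6P − 60.
Without the tax, 100 − 4P = 6P − 60 gives 10P = 160, so P* = 16 and Q* = 36.
With the tax collected from producers, supply shifts: Qs = 6(P − 6.5) − 60.
New equilibrium: consumers pay 19.9, producers receive 13.4, Q = 20.4. (Wedge: Pb − Ps = 6.5.)
Quantity falls by |ΔQ| = |36 − 20.4| = 15.6.
DWL = ½ · t · |ΔQ| = ½ · 6.5 · 15.6 = 50.7.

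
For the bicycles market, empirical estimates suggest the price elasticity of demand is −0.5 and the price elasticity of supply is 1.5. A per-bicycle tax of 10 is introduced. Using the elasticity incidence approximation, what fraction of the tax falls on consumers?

Incidence ratio: consumers' share ≈ εs / (εs + |εd|) = 1.5 / (1.5 + 0.5) = 0.75.
Supply is the more elastic side, so consumers bear the larger share.

Consumers' share ≈ 0.75.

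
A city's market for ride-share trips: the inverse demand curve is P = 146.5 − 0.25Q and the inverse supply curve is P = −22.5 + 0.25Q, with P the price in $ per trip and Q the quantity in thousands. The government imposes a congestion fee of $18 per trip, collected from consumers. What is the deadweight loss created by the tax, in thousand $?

Rewrite in direct form: Qd = 586 − 4P and Qs = 4P + 90.
Before the tax: set 586 − 4P = 4P + 90 → P* = $62, Q* = 338.
With the tax collected from consumers, demand (in seller-price terms) shifts: Qd = 586 − 4(P + 18).
New equilibrium: consumers pay $71, producers receive $53, Q = 302. (Wedge: Pb − Ps = 18.)
Quantity falls by |ΔQ| = |338 − 302| = 36.
DWL = ½ · t · |ΔQ| = ½ · 18 · 36 = $324.

Deadweight loss = $324 thousand.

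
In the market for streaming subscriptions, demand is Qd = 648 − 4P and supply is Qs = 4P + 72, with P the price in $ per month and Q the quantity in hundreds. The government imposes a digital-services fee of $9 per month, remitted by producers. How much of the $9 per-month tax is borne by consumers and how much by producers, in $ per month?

Consumers bear $4.5 per month; producers bear $4.5 per month.

Before the tax: set 648 − 4P = 4P + 72 → P* = $72, Q* = 360.
With the tax collected from producers, supply shifts: Qs = 4(P − 9) + 72.
New equilibrium: consumers pay $76.5, producers receive $67.5, Q = 342. (Wedge: Pb − Ps = 9.)
Burden on consumers: $4.5; on producers: $4.5. (They sum to $9.)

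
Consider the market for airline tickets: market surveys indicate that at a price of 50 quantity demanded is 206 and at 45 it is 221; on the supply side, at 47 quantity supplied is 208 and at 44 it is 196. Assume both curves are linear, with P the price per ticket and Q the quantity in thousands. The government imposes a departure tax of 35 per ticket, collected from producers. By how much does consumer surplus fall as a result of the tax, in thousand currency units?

Demand slope: (221 − 206)/(45 − 50) = -3, so Qd = 356 − 3P.
Supply slope: (196 − 208)/(44 − 47) = 4, so Qs = 4P + 20.
Without the tax, 356 − 3P = 4P + 20 gives 7P = 336, so P* = 48 and Q* = 212.
With the tax collected from producers, supply shifts: Qs = 4(P − 35) + 20.
New equilibrium: consumers pay 68, producers receive 33, Q = 152. (Wedge: Pb − Ps = 35.)
ΔCS is the trapezoid between Q = 152 and Q = 212 of height 20: ½ · (212 + 152) · 20 = 3640.

Consumer surplus falls by 3640 thousand.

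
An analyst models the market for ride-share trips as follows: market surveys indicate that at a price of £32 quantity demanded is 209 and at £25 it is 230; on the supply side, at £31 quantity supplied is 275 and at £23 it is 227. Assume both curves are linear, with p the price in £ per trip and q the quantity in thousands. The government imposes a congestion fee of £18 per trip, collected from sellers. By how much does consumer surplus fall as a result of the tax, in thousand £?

Consumer surplus falls by £2580 thousand.

Demand slope: (230 − 209)/(25 − 32) = -3, so qd = 305 − 3p.
Supply slope: (227 − 275)/(23 − 31) = 6, so qs = 6p + 89.
Before the tax: set 305 − 3p = 6p + 89 → p* = £24, q* = 233.
With the tax collected from sellers, supply shifts: qs = 6(p − 18) + 89.
Solving gives q = 197 with buyers paying £36 and sellers receiving £18 (the £18 wedge).
ΔCS is the trapezoid between Q = 197 and Q = 233 of height £12: ½ · (233 + 197) · 12 = £2580.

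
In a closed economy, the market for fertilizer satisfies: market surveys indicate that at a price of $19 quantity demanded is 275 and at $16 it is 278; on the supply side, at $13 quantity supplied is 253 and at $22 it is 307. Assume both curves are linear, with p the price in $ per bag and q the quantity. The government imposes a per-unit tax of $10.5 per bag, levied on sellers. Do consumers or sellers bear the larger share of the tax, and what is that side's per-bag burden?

Demand slope: (278 − 275)/(16 − 19) = -1, so qd = 294 − p.
Supply slope: (307 − 253)/(22 − 13) = 6, so qs = 6p + 175.
Without the tax, 294 − p = 6p + 175 gives 7p = 119, so p* = $17 and q* = 277.
With the tax collected from sellers, supply shifts: qs = 6(p − 10.5) + 175.
New equilibrium: consumers pay $26, sellers receive $15.5, q = 268. (Wedge: pb − ps = 10.5.)
Per-bag burden: consumers $9, sellers $1.5.
Consumers take the larger share because demand is less price-elastic here (demand slope 1 vs supply slope 6).

Consumers bear the larger share: $9 per bag.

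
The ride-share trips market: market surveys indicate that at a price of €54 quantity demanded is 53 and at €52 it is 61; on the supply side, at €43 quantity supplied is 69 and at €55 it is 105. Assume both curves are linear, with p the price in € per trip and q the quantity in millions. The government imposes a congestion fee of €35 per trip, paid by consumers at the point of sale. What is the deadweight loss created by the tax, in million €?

Demand slope: (61 − 53)/(52 − 54) = -4, so qd = 269 − 4p.
Supply slope: (105 − 69)/(55 − 43) = 3, so qs = 3p − 60.
Without the tax, 269 − 4p = 3p − 60 gives 7p = 329, so p* = €47 and q* = 81.
With the tax collected from consumers, demand (in seller-price terms) shifts: qd = 269 − 4(p + 35).
Solving gives q = 21 with consumers paying €62 and sellers receiving €27 (the €35 wedge).
Quantity falls by |ΔQ| = |81 − 21| = 60.
DWL = ½ · t · |ΔQ| = ½ · 35 · 60 = €1050.

Deadweight loss = €1050 million.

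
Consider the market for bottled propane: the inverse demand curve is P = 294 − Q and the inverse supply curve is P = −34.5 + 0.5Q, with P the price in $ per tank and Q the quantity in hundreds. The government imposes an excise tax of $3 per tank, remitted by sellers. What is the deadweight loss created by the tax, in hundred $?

Inverting to Q(P) form: Qd = 294 − P; Qs = 2P + 69.
Without the tax, 294 − P = 2P + 69 gives 3P = 225, so P* = $75 and Q* = 219.
With the tax collected from sellers, supply shifts: Qs = 2(P − 3) + 69.
New equilibrium: buyers pay $77, sellers receive $74, Q = 217. (Wedge: Pb − Ps = 3.)
Quantity falls by |ΔQ| = |219 − 217| = 2.
DWL = ½ · t · |ΔQ| = ½ · 3 · 2 = $3.

Deadweight loss = $3 hundred.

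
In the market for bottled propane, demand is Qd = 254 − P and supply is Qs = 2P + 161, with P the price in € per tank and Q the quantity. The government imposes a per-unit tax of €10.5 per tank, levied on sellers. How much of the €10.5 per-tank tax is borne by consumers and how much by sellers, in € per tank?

Consumers bear €7 per tank; sellers bear €3.5 per tank.

Without the tax, 254 − P = 2P + 161 gives 3P = 93, so P* = €31 and Q* = 223.
With the tax collected from sellers, supply shifts: Qs = 2(P − 10.5) + 161.
Solving gives Q = 216 with consumers paying €38 and sellers receiving €27.5 (the €10.5 wedge).
Burden on consumers: €7; on sellers: €3.5. (They sum to €10.5.)
The less price-elastic side of the market bears the larger share of a per-unit tax.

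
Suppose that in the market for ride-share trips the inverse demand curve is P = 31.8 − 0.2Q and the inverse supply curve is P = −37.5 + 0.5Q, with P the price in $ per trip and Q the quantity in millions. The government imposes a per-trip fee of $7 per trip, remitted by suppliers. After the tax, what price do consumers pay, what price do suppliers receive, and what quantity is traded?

Rewrite in direct form: Qd = 159 − 5P and Qs = 2P + 75.
Without the tax, 159 − 5P = 2P + 75 gives 7P = 84, so P* = $12 and Q* = 99.
With the tax collected from suppliers, supply shifts: Qs = 2(P − 7) + 75.
Solving gives Q = 89 with consumers paying $14 and suppliers receiving $7 (the $7 wedge).

Consumers pay $14; suppliers receive $7; quantity = 89.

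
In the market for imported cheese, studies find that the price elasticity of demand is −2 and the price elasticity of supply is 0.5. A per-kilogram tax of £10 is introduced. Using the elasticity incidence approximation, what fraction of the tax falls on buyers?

Incidence ratio: buyers' share ≈ εs / (εs + |εd|) = 0.5 / (0.5 + 2) = 0.2.
Supply is the less elastic side, so buyers bear the smaller share.

Buyers' share ≈ 0.2.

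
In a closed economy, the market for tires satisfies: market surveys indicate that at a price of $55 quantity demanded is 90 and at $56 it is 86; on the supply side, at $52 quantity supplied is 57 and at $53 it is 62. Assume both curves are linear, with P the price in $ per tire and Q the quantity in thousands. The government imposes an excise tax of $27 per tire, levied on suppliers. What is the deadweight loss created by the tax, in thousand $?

Deadweight loss = $810 thousand.

Demand slope: (86 − 90)/(56 − 55) = -4, so Qd = 310 − 4P.
Supply slope: (62 − 57)/(53 − 52) = 5, so Qs = 5P − 203.
Before the tax: set 310 − 4P = 5P − 203 → P* = $57, Q* = 82.
With the tax collected from suppliers, supply shifts: Qs = 5(P − 27) − 203.
New equilibrium: consumers pay $72, suppliers receive $45, Q = 22. (Wedge: Pb − Ps = 27.)
Quantity falls by |ΔQ| = |82 − 22| = 60.
DWL = ½ · t · |ΔQ| = ½ · 27 · 60 = $810.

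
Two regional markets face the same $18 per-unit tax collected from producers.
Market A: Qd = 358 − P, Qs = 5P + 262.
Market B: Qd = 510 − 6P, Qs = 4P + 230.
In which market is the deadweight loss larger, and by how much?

Market A: pre-tax P* = $16, Q* = 342; post-tax Q = 327; deadweight loss = $135.
Market B: pre-tax P* = $28, Q* = 342; post-tax Q = 298.8; deadweight loss = $388.8.
Difference: $135 vs $388.8 → market B is larger by $253.8.

Market B, by $253.8.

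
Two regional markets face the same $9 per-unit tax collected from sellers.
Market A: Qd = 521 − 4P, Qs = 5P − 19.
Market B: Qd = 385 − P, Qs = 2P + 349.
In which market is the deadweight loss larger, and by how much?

Market A, by $63.

Market A: pre-tax P* = $60, Q* = 281; post-tax Q = 261; deadweight loss = $90.
Market B: pre-tax P* = $12, Q* = 373; post-tax Q = 367; deadweight loss = $27.
Difference: $90 vs $27 → market A is larger by $63.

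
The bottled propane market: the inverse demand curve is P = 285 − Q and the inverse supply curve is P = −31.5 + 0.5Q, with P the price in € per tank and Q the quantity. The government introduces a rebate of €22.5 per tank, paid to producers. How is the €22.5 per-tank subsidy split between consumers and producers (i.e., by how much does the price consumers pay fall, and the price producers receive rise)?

Consumers gain €15 per tank; producers gain €7.5 per tank.

Rewrite in direct form: Qd = 285 − P and Qs = 2P + 63.
Without the subsidy, 285 − P = 2P + 63 gives 3P = 222, so P* = €74 and Q* = 211.
With a per-unit subsidy paid to producers, each receives P + 22.5 per unit sold, so supply becomes Qs = 2(P + 22.5) + 63.
New equilibrium: consumers pay €59, producers receive €81.5, Q = 226. (Wedge: Pb − Ps = −22.5.)
Gain to consumers: €15; to producers: €7.5. (They sum to €22.5.)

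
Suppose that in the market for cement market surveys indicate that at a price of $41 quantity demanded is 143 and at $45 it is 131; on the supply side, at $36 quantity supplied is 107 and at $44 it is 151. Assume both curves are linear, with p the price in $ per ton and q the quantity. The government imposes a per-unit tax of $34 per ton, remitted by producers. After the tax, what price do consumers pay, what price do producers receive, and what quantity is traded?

Demand slope: (131 − 143)/(45 − 41) = -3, so qd = 266 − 3p.
Supply slope: (151 − 107)/(44 − 36) = 5.5, so qs = 5.5p − 91.
Without the tax, 266 − 3p = 5.5p − 91 gives 8.5p = 357, so p* = $42 and q* = 140.
With the tax collected from producers, supply shifts: qs = 5.5(p − 34) − 91.
Solving gives q = 74 with consumers paying $64 and producers receiving $30 (the $34 wedge).
The less price-elastic side of the market bears the larger share of a per-unit tax.

Consumers pay $64; producers receive $30; quantity = 74.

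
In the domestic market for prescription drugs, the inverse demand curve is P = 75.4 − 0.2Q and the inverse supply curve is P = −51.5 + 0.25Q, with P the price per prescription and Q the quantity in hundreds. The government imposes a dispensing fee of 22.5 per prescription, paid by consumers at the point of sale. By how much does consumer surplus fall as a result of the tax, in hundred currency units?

Consumer surplus falls by 2570 hundred.

Inverting to Q(P) form: Qd = 377 − 5P; Qs = 4P + 206.
Before the tax: set 377 − 5P = 4P + 206 → P* = 19, Q* = 282.
With the tax collected from consumers, demand (in seller-price terms) shifts: Qd = 377 − 5(P + 22.5).
New equilibrium: consumers pay 29, sellers receive 6.5, Q = 232. (Wedge: Pb − Ps = 22.5.)
ΔCS is the trapezoid between Q = 232 and Q = 282 of height 10: ½ · (282 + 232) · 10 = 2570.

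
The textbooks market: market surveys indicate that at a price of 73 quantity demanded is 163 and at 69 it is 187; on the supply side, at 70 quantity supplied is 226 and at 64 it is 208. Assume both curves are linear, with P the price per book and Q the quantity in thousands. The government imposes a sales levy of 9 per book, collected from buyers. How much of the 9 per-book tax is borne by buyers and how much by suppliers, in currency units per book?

Demand slope: (187 − 163)/(69 − 73) = -6, so Qd = 601 − 6P.
Supply slope: (208 − 226)/(64 − 70) = 3, so Qs = 3P + 16.
Before the tax: set 601 − 6P = 3P + 16 → P* = 65, Q* = 211.
With the tax collected from buyers, demand (in seller-price terms) shifts: Qd = 601 − 6(P + 9).
New equilibrium: buyers pay 68, suppliers receive 59, Q = 193. (Wedge: Pb − Ps = 9.)
Burden on buyers: 3; on suppliers: 6. (They sum to 9.)
The less price-elastic side of the market bears the larger share of a per-unit tax.

Buyers bear 3 per book; suppliers bear 6 per book.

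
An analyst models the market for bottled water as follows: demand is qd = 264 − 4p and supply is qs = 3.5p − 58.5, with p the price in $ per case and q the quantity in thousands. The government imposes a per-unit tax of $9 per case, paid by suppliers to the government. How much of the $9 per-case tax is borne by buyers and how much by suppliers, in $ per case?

Without the tax, 264 − 4p = 3.5p − 58.5 gives 7.5p = 322.5, so p* = $43 and q* = 92.
With the tax collected from suppliers, supply shifts: qs = 3.5(p − 9) − 58.5.
Solving gives q = 75.2 with buyers paying $47.2 and suppliers receiving $38.2 (the $9 wedge).
Burden on buyers: $4.2; on suppliers: $4.8. (They sum to $9.)

Buyers bear $4.2 per case; suppliers bear $4.8 per case.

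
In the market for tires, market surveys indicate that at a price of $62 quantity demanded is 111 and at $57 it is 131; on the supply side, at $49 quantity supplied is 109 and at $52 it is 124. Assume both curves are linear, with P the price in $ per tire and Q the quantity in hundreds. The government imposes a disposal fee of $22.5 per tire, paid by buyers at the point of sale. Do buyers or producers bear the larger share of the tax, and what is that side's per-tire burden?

Buyers bear the larger share: $12.5 per tire.

Demand slope: (131 − 111)/(57 − 62) = -4, so Qd = 359 − 4P.
Supply slope: (124 − 109)/(52 − 49) = 5, so Qs = 5P − 136.
Before the tax: set 359 − 4P = 5P − 136 → P* = $55, Q* = 139.
With the tax collected from buyers, demand (in seller-price terms) shifts: Qd = 359 − 4(P + 22.5).
New equilibrium: buyers pay $67.5, producers receive $45, Q = 89. (Wedge: Pb − Ps = 22.5.)
Per-tire burden: buyers $12.5, producers $10.
Buyers take the larger share because demand is less price-elastic here (demand slope 4 vs supply slope 5).
The less price-elastic side of the market bears the larger share of a per-unit tax.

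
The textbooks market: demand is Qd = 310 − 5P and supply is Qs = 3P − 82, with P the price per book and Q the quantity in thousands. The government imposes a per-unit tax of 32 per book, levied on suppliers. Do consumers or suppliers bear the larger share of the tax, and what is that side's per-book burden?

Suppliers bear the larger share: 20 per book.

Before the tax: set 310 − 5P = 3P − 82 → P* = 49, Q* = 65.
With the tax collected from suppliers, supply shifts: Qs = 3(P − 32) − 82.
Solving gives Q = 5 with consumers paying 61 and suppliers receiving 29 (the 32 wedge).
Per-book burden: consumers 12, suppliers 20.
Suppliers take the larger share because supply is less price-elastic here (demand slope 5 vs supply slope 3).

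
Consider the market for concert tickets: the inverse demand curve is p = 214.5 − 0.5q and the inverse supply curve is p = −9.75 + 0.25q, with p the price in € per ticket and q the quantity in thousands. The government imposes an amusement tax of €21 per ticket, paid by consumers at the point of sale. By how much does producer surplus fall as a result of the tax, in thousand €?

Producer surplus falls by €1995 thousand.

Inverting to q(p) form: qd = 429 − 2p; qs = 4p + 39.
Before the tax: set 429 − 2p = 4p + 39 → p* = €65, q* = 299.
With the tax collected from consumers, demand (in seller-price terms) shifts: qd = 429 − 2(p + 21).
New equilibrium: consumers pay €79, producers receive €58, q = 271. (Wedge: pb − ps = 21.)
ΔPS is the trapezoid between Q = 271 and Q = 299 of height €7: ½ · (299 + 271) · 7 = €1995.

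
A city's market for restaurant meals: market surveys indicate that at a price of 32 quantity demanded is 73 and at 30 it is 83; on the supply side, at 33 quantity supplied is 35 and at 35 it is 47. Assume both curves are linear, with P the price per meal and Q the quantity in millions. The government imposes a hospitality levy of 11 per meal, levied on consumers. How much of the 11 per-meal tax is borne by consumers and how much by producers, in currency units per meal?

Demand slope: (83 − 73)/(30 − 32) = -5, so Qd = 233 − 5P.
Supply slope: (47 − 35)/(35 − 33) = 6, so Qs = 6P − 163.
Before the tax: set 233 − 5P = 6P − 163 → P* = 36, Q* = 53.
With the tax collected from consumers, demand (in seller-price terms) shifts: Qd = 233 − 5(P + 11).
New equilibrium: consumers pay 42, producers receive 31, Q = 23. (Wedge: Pb − Ps = 11.)
Burden on consumers: 6; on producers: 5. (They sum to 11.)

Consumers bear 6 per meal; producers bear 5 per meal.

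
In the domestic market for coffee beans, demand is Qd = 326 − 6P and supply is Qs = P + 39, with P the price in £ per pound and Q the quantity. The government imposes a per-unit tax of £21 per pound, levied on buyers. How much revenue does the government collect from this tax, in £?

Before the tax: set 326 − 6P = P + 39 → P* = £41, Q* = 80.
With the tax collected from buyers, demand (in seller-price terms) shifts: Qd = 326 − 6(P + 21).
Solving gives Q = 62 with buyers paying £44 and sellers receiving £23 (the £21 wedge).
Revenue = t · Q = 21 · 62 = £1302.

Tax revenue = £1302.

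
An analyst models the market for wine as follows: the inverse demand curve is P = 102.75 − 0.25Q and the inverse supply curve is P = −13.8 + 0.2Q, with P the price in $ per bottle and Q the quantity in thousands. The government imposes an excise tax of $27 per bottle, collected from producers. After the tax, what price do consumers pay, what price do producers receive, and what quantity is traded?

Consumers pay $53; producers receive $26; quantity = 199.

Inverting to Q(P) form: Qd = 411 − 4P; Qs = 5P + 69.
Before the tax: set 411 − 4P = 5P + 69 → P* = $38, Q* = 259.
With the tax collected from producers, supply shifts: Qs = 5(P − 27) + 69.
New equilibrium: consumers pay $53, producers receive $26, Q = 199. (Wedge: Pb − Ps = 27.)
The less price-elastic side of the market bears the larger share of a per-unit tax.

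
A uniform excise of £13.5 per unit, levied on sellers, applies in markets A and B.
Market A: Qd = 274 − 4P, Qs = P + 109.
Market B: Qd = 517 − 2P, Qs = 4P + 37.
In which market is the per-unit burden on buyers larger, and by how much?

Market A: pre-tax P* = £33, Q* = 142; post-tax Q = 131.2; per-unit burden on buyers = £2.7.
Market B: pre-tax P* = £80, Q* = 357; post-tax Q = 339; per-unit burden on buyers = £9.
Difference: £2.7 vs £9 → market B is larger by £6.3.

Market B, by £6.3.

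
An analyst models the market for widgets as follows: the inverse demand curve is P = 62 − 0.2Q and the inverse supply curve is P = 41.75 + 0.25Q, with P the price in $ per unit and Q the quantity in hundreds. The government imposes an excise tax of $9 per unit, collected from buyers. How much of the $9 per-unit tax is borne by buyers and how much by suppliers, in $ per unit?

Buyers bear $4 per unit; suppliers bear $5 per unit.

Inverting to Q(P) form: Qd = 310 − 5P; Qs = 4P − 167.
Before the tax: set 310 − 5P = 4P − 167 → P* = $53, Q* = 45.
With the tax collected from buyers, demand (in seller-price terms) shifts: Qd = 310 − 5(P + 9).
New equilibrium: buyers pay $57, suppliers receive $48, Q = 25. (Wedge: Pb − Ps = 9.)
Burden on buyers: $4; on suppliers: $5. (They sum to $9.)
The less price-elastic side of the market bears the larger share of a per-unit tax.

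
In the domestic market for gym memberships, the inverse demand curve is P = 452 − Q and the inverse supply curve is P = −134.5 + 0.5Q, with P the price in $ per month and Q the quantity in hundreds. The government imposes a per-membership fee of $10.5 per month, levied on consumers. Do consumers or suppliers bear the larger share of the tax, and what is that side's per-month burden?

Consumers bear the larger share: $7 per month.

Inverting to Q(P) form: Qd = 452 − P; Qs = 2P + 269.
Without the tax, 452 − P = 2P + 269 gives 3P = 183, so P* = $61 and Q* = 391.
With the tax collected from consumers, demand (in seller-price terms) shifts: Qd = 452 − (P + 10.5).
New equilibrium: consumers pay $68, suppliers receive $57.5, Q = 384. (Wedge: Pb − Ps = 10.5.)
Per-month burden: consumers $7, suppliers $3.5.
Consumers take the larger share because demand is less price-elastic here (demand slope 1 vs supply slope 2).
The less price-elastic side of the market bears the larger share of a per-unit tax.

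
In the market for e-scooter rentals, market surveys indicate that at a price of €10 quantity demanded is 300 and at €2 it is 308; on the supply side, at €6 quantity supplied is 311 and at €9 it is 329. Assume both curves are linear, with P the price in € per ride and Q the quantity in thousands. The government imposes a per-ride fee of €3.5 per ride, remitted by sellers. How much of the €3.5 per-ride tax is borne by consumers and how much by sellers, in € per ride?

Demand slope: (308 − 300)/(2 − 10) = -1, so Qd = 310 − P.
Supply slope: (329 − 311)/(9 − 6) = 6, so Qs = 6P + 275.
Without the tax, 310 − P = 6P + 275 gives 7P = 35, so P* = €5 and Q* = 305.
With the tax collected from sellers, supply shifts: Qs = 6(P − 3.5) + 275.
Solving gives Q = 302 with consumers paying €8 and sellers receiving €4.5 (the €3.5 wedge).
Burden on consumers: €3; on sellers: €0.5. (They sum to €3.5.)
The less price-elastic side of the market bears the larger share of a per-unit tax.

Consumers bear €3 per ride; sellers bear €0.5 per ride.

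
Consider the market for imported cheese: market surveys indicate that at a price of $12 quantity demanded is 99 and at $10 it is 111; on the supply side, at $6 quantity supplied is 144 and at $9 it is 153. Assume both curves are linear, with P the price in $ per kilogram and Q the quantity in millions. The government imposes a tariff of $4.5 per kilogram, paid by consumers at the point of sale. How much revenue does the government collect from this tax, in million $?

Demand slope: (111 − 99)/(10 − 12) = -6, so Qd = 171 − 6P.
Supply slope: (153 − 144)/(9 − 6) = 3, so Qs = 3P + 126.
Without the tax, 171 − 6P = 3P + 126 gives 9P = 45, so P* = $5 and Q* = 141.
With the tax collected from consumers, demand (in seller-price terms) shifts: Qd = 171 − 6(P + 4.5).
New equilibrium: consumers pay $6.5, producers receive $2, Q = 132. (Wedge: Pb − Ps = 4.5.)
Revenue = t · Q = 4.5 · 132 = $594.

Tax revenue = $594 million.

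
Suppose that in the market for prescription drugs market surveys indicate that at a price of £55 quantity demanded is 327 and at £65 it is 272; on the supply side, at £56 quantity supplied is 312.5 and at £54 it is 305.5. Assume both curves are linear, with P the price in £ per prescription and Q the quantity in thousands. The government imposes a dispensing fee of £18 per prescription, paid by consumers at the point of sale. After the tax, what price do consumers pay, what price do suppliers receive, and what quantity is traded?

Consumers pay £64; suppliers receive £46; quantity = 277.5.

Demand slope: (272 − 327)/(65 − 55) = -5.5, so Qd = 629.5 − 5.5P.
Supply slope: (305.5 − 312.5)/(54 − 56) = 3.5, so Qs = 3.5P + 116.5.
Before the tax: set 629.5 − 5.5P = 3.5P + 116.5 → P* = £57, Q* = 316.
With the tax collected from consumers, demand (in seller-price terms) shifts: Qd = 629.5 − 5.5(P + 18).
Solving gives Q = 277.5 with consumers paying £64 and suppliers receiving £46 (the £18 wedge).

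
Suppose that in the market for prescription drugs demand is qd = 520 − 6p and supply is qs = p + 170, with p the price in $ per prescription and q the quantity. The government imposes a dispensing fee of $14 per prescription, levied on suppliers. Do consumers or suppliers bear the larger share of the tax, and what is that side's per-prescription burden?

Suppliers bear the larger share: $12 per prescription.

Without the tax, 520 − 6p = p + 170 gives 7p = 350, so p* = $50 and q* = 220.
With the tax collected from suppliers, supply shifts: qs = (p − 14) + 170.
New equilibrium: consumers pay $52, suppliers receive $38, q = 208. (Wedge: pb − ps = 14.)
Per-prescription burden: consumers $2, suppliers $12.
Suppliers take the larger share because supply is less price-elastic here (demand slope 6 vs supply slope 1).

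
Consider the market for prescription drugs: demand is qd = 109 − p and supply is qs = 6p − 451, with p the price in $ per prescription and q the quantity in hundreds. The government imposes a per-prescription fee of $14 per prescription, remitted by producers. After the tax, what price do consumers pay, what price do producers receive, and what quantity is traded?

Consumers pay $92; producers receive $78; quantity = 17.

Before the tax: set 109 − p = 6p − 451 → p* = $80, q* = 29.
With the tax collected from producers, supply shifts: qs = 6(p − 14) − 451.
New equilibrium: consumers pay $92, producers receive $78, q = 17. (Wedge: pb − ps = 14.)
The less price-elastic side of the market bears the larger share of a per-unit tax.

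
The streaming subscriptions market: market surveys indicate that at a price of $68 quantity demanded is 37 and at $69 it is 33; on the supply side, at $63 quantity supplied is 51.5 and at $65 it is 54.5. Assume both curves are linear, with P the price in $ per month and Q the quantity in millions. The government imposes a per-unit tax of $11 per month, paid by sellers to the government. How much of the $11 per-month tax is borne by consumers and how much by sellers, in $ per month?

Demand slope: (33 − 37)/(69 − 68) = -4, so Qd = 309 − 4P.
Supply slope: (54.5 − 51.5)/(65 − 63) = 1.5, so Qs = 1.5P − 43.
Before the tax: set 309 − 4P = 1.5P − 43 → P* = $64, Q* = 53.
With the tax collected from sellers, supply shifts: Qs = 1.5(P − 11) − 43.
Solving gives Q = 41 with consumers paying $67 and sellers receiving $56 (the $11 wedge).
Burden on consumers: $3; on sellers: $8. (They sum to $11.)
The less price-elastic side of the market bears the larger share of a per-unit tax.

Consumers bear $3 per month; sellers bear $8 per month.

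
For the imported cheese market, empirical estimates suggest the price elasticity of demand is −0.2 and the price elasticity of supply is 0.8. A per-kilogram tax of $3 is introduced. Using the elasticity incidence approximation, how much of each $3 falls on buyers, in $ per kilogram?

Buyers bear ≈ $2.4 per kilogram.

Incidence ratio: buyers' share ≈ εs / (εs + |εd|) = 0.8 / (0.8 + 0.2) = 0.8.
So buyers bear ≈ 0.8 × $3 = $2.4; suppliers bear $0.6.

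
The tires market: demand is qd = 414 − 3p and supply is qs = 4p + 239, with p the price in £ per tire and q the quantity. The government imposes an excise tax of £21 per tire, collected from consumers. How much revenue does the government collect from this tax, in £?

Tax revenue = £6363.

Before the tax: set 414 − 3p = 4p + 239 → p* = £25, q* = 339.
With the tax collected from consumers, demand (in seller-price terms) shifts: qd = 414 − 3(p + 21).
New equilibrium: consumers pay £37, sellers receive £16, q = 303. (Wedge: pb − ps = 21.)
Revenue = t · Q = 21 · 303 = £6363.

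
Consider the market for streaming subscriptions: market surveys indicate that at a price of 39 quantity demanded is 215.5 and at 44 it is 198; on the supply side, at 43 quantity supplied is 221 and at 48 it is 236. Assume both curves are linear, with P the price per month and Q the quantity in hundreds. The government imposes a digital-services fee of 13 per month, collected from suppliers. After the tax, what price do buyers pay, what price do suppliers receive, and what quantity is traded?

Buyers pay 46; suppliers receive 33; quantity = 191.

Demand slope: (198 − 215.5)/(44 − 39) = -3.5, so Qd = 352 − 3.5P.
Supply slope: (236 − 221)/(48 − 43) = 3, so Qs = 3P + 92.
Before the tax: set 352 − 3.5P = 3P + 92 → P* = 40, Q* = 212.
With the tax collected from suppliers, supply shifts: Qs = 3(P − 13) + 92.
Solving gives Q = 191 with buyers paying 46 and suppliers receiving 33 (the 13 wedge).
The less price-elastic side of the market bears the larger share of a per-unit tax.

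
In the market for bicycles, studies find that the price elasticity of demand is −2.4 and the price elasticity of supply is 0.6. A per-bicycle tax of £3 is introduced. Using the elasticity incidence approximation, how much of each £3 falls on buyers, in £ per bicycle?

Incidence ratio: buyers' share ≈ εs / (εs + |εd|) = 0.6 / (0.6 + 2.4) = 0.2.
So buyers bear ≈ 0.2 × £3 = £0.6; suppliers bear £2.4.

Buyers bear ≈ £0.6 per bicycle.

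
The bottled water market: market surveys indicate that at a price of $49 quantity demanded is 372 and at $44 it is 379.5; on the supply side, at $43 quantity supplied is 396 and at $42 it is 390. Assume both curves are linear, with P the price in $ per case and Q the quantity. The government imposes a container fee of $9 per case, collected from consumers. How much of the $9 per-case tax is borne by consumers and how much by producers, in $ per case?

Demand slope: (379.5 − 372)/(44 − 49) = -1.5, so Qd = 445.5 − 1.5P.
Supply slope: (390 − 396)/(42 − 43) = 6, so Qs = 6P + 138.
Before the tax: set 445.5 − 1.5P = 6P + 138 → P* = $41, Q* = 384.
With the tax collected from consumers, demand (in seller-price terms) shifts: Qd = 445.5 − 1.5(P + 9).
New equilibrium: consumers pay $48.2, producers receive $39.2, Q = 373.2. (Wedge: Pb − Ps = 9.)
Burden on consumers: $7.2; on producers: $1.8. (They sum to $9.)
The less price-elastic side of the market bears the larger share of a per-unit tax.

Consumers bear $7.2 per case; producers bear $1.8 per case.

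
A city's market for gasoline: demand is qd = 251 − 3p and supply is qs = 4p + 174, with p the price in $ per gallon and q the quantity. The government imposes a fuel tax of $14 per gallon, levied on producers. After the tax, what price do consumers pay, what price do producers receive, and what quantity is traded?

Without the tax, 251 − 3p = 4p + 174 gives 7p = 77, so p* = $11 and q* = 218.
With the tax collected from producers, supply shifts: qs = 4(p − 14) + 174.
Solving gives q = 194 with consumers paying $19 and producers receiving $5 (the $14 wedge).
The less price-elastic side of the market bears the larger share of a per-unit tax.

Consumers pay $19; producers receive $5; quantity = 194.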